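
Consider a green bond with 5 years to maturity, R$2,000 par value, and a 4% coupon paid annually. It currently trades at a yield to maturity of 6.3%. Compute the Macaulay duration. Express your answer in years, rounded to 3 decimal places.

4.608 years

Periodic yield y = 0.063. Discount each cash flow and weight by its year:
  t   CF        PV=CF/(1+0.063)^t    t·PV
  1        80.00        75.2587        75.2587
  2        80.00        70.7984       141.5968
  3        80.00        66.6024       199.8073
  4        80.00        62.6552       250.6207
  5     2,080.00     1,532.4878     7,662.4388
  Σ                  1,807.8025     8,329.7223
Price P = Σ PV = 1,807.8025.
Macaulay duration = Σ(t·PV) / P = 8,329.7223 / 1,807.8025 = 4.60765 years.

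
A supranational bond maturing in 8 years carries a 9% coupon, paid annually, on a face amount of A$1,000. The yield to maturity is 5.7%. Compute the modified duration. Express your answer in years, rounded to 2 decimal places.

5.89 years

Periodic yield y = 0.057. First find Macaulay duration:
  t   CF        PV=CF/(1+0.057)^t    t·PV
  1        90.00        85.1466        85.1466
  2        90.00        80.5550       161.1100
  3        90.00        76.2110       228.6329
  4        90.00        72.1012       288.4048
  5        90.00        68.2131       341.0653
  6        90.00        64.5346       387.2076
  7        90.00        61.0545       427.3814
  8     1,090.00       699.5626     5,596.5010
  Σ                  1,207.3786     7,515.4498
P = 1,207.3786; Macaulay duration = 7,515.4498 / 1,207.3786 = 6.22460 years.
Modified duration = D_Mac / (1 + y) = 6.22460 / 1.057 = 5.88893 years.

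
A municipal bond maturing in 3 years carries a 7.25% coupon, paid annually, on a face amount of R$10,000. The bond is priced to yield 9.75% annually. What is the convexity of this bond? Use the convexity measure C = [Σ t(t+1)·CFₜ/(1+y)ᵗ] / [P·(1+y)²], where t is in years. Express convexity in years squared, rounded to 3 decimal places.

With y = 0.0975:
  t   CF        PV=CF/(1+0.0975)^t    t·PV        t(t+1)·PV
  1       725.00       660.5923       660.5923       1,321.1845
  2       725.00       601.9064     1,203.8128       3,611.4383
  3    10,725.00     8,113.0418    24,339.1254      97,356.5017
  Σ                  9,375.5404    26,203.5305     102,289.1245
P = 9,375.5404.
Convexity = Σ t(t+1)·PV / [P·(1+y)²] = 102,289.1245 / (9,375.5404 × 1.204506) = 9.05783.

9.058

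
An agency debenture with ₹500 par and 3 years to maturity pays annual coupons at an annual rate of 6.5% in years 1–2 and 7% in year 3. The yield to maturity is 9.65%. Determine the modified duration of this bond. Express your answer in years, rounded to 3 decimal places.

Periodic yield y = 0.0965. First find Macaulay duration:
  t   CF        PV=CF/(1+0.0965)^t    t·PV
  1        32.50        29.6398        29.6398
  2        32.50        27.0312        54.0625
  3       535.00       405.8148     1,217.4444
  Σ                    462.4858     1,301.1466
P = 462.4858; Macaulay duration = 1,301.1466 / 462.4858 = 2.81338 years.
Modified duration = D_Mac / (1 + y) = 2.81338 / 1.0965 = 2.56578 years.

2.566 years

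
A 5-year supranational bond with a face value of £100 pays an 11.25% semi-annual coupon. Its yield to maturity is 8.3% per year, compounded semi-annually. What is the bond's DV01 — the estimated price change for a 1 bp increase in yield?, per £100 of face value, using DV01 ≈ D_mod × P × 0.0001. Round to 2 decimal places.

Periodic yield y = 0.0415.
  t   CF        PV=CF/(1+0.0415)^t    t·PV
  1        5.625         5.4009         5.4009
  2        5.625         5.1857        10.3713
  3        5.625         4.9790        14.9371
  4        5.625         4.7806        19.1225
  5        5.625         4.5901        22.9507
  6        5.625         4.4072        26.4435
  7        5.625         4.2316        29.6214
  8        5.625         4.0630        32.5041
  9        5.625         3.9011        35.1101
  10     105.625        70.3354       703.3540
  Σ                    111.8747       899.8156
P = 111.8747; D_Mac = 8.04306 half-year periods = 4.02153 yrs; D_mod = 3.86129 yrs.
DV01 ≈ 3.86129 × 111.8747 × 0.0001 = 0.043198.

£0.04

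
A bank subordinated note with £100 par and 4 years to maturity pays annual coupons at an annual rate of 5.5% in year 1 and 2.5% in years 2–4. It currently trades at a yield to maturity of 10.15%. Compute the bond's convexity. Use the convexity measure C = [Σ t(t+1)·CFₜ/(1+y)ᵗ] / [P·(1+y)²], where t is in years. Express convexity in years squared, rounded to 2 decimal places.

15.08

With y = 0.1015:
  t   CF        PV=CF/(1+0.1015)^t    t·PV        t(t+1)·PV
  1         5.50         4.9932         4.9932           9.9864
  2         2.50         2.0605         4.1210          12.3630
  3         2.50         1.8706         5.6119          22.4475
  4       102.50        69.6283       278.5132       1,392.5662
  Σ                     78.5526       293.2393       1,437.3630
P = 78.5526.
Convexity = Σ t(t+1)·PV / [P·(1+y)²] = 1,437.3630 / (78.5526 × 1.213302) = 15.08123.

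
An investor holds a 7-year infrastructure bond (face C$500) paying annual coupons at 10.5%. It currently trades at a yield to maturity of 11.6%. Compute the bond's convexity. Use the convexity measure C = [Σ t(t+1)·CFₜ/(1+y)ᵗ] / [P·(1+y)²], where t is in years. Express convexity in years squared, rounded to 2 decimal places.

With y = 0.116:
  t   CF        PV=CF/(1+0.116)^t    t·PV        t(t+1)·PV
  1        52.50        47.0430        47.0430          94.0860
  2        52.50        42.1532        84.3065         252.9194
  3        52.50        37.7717       113.3151         453.2606
  4        52.50        33.8456       135.3825         676.9125
  5        52.50        30.3276       151.6381         909.8286
  6        52.50        27.1753       163.0517       1,141.3620
  7       552.50       256.2612     1,793.8287      14,350.6293
  Σ                    474.5777     2,488.5656      17,878.9985
P = 474.5777.
Convexity = Σ t(t+1)·PV / [P·(1+y)²] = 17,878.9985 / (474.5777 × 1.245456) = 30.24875.

30.25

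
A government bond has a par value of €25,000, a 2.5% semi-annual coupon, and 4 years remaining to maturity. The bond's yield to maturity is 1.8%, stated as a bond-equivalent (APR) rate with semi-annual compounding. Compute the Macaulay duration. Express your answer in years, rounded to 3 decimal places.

3.834 years

Periodic yield y = 0.009. Discount each cash flow and weight by its period:
  t   CF        PV=CF/(1+0.009)^t    t·PV
  1       312.50       309.7126       309.7126
  2       312.50       306.9500       613.9001
  3       312.50       304.2121       912.6364
  4       312.50       301.4986     1,205.9946
  5       312.50       298.8094     1,494.0468
  6       312.50       296.1441     1,776.8644
  7       312.50       293.5025     2,054.5178
  8    25,312.50    23,561.6506   188,493.2044
  Σ                 25,672.4799   196,860.8769
Price P = Σ PV = 25,672.4799.
Macaulay duration = Σ(t·PV) / P = 196,860.8769 / 25,672.4799 = 7.66817 half-year periods.
In years: 7.66817 / 2 = 3.83408 years.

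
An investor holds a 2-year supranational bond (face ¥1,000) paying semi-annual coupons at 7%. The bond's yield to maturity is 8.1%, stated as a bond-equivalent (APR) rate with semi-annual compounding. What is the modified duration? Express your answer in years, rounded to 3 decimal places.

1.826 years

Periodic yield y = 0.0405. First find Macaulay duration:
  t   CF        PV=CF/(1+0.0405)^t    t·PV
  1        35.00        33.6377        33.6377
  2        35.00        32.3284        64.6568
  3        35.00        31.0700        93.2101
  4     1,035.00       883.0230     3,532.0920
  Σ                    980.0591     3,723.5965
P = 980.0591; Macaulay duration = 3,723.5965 / 980.0591 = 3.79936 half-year periods = 1.89968 years.
Modified duration = D_Mac / (1 + y) = 1.89968 / 1.0405 = 1.82574 years.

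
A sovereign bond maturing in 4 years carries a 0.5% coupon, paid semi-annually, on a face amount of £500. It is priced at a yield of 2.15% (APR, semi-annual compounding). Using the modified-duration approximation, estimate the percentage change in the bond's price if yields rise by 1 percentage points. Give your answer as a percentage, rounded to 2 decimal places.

-3.92%

Periodic yield y = 0.01075. Modified duration first:
  t   CF        PV=CF/(1+0.01075)^t    t·PV
  1         1.25         1.2367         1.2367
  2         1.25         1.2236         2.4471
  3         1.25         1.2105         3.6316
  4         1.25         1.1977         4.7907
  5         1.25         1.1849         5.9246
  6         1.25         1.1723         7.0339
  7         1.25         1.1599         8.1190
  8       501.25       460.1553     3,681.2420
  Σ                    468.5408     3,714.4257
P = 468.5408; D_Mac = 7.92765 half-year periods = 3.96382 yrs; D_mod = 3.96382/(1+0.01075) = 3.92167 yrs.
ΔP/P ≈ -D_mod · Δy = -3.92167 × (+0.01) = -0.039217 = -3.9217%.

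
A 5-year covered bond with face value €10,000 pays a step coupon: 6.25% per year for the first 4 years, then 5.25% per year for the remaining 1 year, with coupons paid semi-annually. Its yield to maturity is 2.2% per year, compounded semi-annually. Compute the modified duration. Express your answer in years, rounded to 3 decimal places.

Periodic yield y = 0.011. First find Macaulay duration:
  t   CF        PV=CF/(1+0.011)^t    t·PV
  1       312.50       309.0999       309.0999
  2       312.50       305.7368       611.4736
  3       312.50       302.4103       907.2308
  4       312.50       299.1200     1,196.4799
  5       312.50       295.8654     1,479.3272
  6       312.50       292.6463     1,755.8780
  7       312.50       289.4622     2,026.2357
  8       312.50       286.3128     2,290.5025
  9       262.50       237.8860     2,140.9741
  10   10,262.50     9,199.0211    91,990.2108
  Σ                 11,817.5609   104,707.4126
P = 11,817.5609; Macaulay duration = 104,707.4126 / 11,817.5609 = 8.86032 half-year periods = 4.43016 years.
Modified duration = D_Mac / (1 + y) = 4.43016 / 1.011 = 4.38196 years.

4.382 years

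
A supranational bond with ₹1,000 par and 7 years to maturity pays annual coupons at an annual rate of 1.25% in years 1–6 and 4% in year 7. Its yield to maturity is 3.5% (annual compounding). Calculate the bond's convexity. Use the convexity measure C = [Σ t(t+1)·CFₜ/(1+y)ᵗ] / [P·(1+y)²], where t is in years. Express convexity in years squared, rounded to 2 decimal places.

49.59

With y = 0.035:
  t   CF        PV=CF/(1+0.035)^t    t·PV        t(t+1)·PV
  1        12.50        12.0773        12.0773          24.1546
  2        12.50        11.6689        23.3378          70.0133
  3        12.50        11.2743        33.8229         135.2914
  4        12.50        10.8930        43.5721         217.8606
  5        12.50        10.5247        52.6233         315.7399
  6        12.50        10.1688        61.0125         427.0878
  7     1,040.00       817.4306     5,722.0142      45,776.1136
  Σ                    884.0375     5,948.4601      46,966.2612
P = 884.0375.
Convexity = Σ t(t+1)·PV / [P·(1+y)²] = 46,966.2612 / (884.0375 × 1.071225) = 49.59462.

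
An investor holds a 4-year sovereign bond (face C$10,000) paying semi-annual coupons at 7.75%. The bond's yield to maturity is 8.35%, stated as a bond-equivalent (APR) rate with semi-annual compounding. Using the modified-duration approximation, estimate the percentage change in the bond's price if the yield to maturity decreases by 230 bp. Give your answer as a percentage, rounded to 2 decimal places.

+7.75%

Periodic yield y = 0.04175. Modified duration first:
  t   CF        PV=CF/(1+0.04175)^t    t·PV
  1       387.50       371.9702       371.9702
  2       387.50       357.0629       714.1257
  3       387.50       342.7529     1,028.2588
  4       387.50       329.0165     1,316.0660
  5       387.50       315.8306     1,579.1528
  6       387.50       303.1731     1,819.0385
  7       387.50       291.0229     2,037.1602
  8    10,387.50     7,488.6402    59,909.1214
  Σ                  9,799.4693    68,774.8938
P = 9,799.4693; D_Mac = 7.01823 half-year periods = 3.50911 yrs; D_mod = 3.50911/(1+0.04175) = 3.36848 yrs.
ΔP/P ≈ -D_mod · Δy = -3.36848 × (-0.023) = +0.077475 = +7.7475%.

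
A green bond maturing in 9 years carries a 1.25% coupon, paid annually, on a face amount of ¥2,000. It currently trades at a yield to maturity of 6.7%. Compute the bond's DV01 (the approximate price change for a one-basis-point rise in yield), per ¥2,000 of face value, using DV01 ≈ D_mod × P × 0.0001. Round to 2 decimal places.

¥1.01

Periodic yield y = 0.067.
  t   CF        PV=CF/(1+0.067)^t    t·PV
  1        25.00        23.4302        23.4302
  2        25.00        21.9589        43.9179
  3        25.00        20.5801        61.7402
  4        25.00        19.2878        77.1511
  5        25.00        18.0766        90.3832
  6        25.00        16.9416       101.6494
  7        25.00        15.8778       111.1443
  8        25.00        14.8807       119.0460
  9     2,025.00     1,129.6535    10,166.8815
  Σ                  1,280.6872    10,795.3437
P = 1,280.6872; D_Mac = 8.42934 yrs; D_mod = 7.90003 yrs.
DV01 ≈ 7.90003 × 1,280.6872 × 0.0001 = 1.011747.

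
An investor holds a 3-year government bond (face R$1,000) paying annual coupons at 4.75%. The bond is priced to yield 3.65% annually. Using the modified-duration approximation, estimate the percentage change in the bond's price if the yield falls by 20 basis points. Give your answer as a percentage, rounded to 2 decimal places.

+0.55%

Periodic yield y = 0.0365. Modified duration first:
  t   CF        PV=CF/(1+0.0365)^t    t·PV
  1        47.50        45.8273        45.8273
  2        47.50        44.2135        88.4270
  3     1,047.50       940.6891     2,822.0673
  Σ                  1,030.7299     2,956.3216
P = 1,030.7299; D_Mac = 2.86818 yrs; D_mod = 2.86818/(1+0.0365) = 2.76718 yrs.
ΔP/P ≈ -D_mod · Δy = -2.76718 × (-0.002) = +0.005534 = +0.5534%.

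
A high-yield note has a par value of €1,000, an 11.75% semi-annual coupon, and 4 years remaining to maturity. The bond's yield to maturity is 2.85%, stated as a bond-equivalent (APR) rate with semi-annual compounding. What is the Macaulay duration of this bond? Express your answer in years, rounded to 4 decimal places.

Periodic yield y = 0.01425. Discount each cash flow and weight by its period:
  t   CF        PV=CF/(1+0.01425)^t    t·PV
  1        58.75        57.9246        57.9246
  2        58.75        57.1107       114.2215
  3        58.75        56.3084       168.9251
  4        58.75        55.5172       222.0689
  5        58.75        54.7372       273.6861
  6        58.75        53.9682       323.8091
  7        58.75        53.2099       372.4696
  8     1,058.75       945.4385     7,563.5082
  Σ                  1,334.2148     9,096.6130
Price P = Σ PV = 1,334.2148.
Macaulay duration = Σ(t·PV) / P = 9,096.6130 / 1,334.2148 = 6.81795 half-year periods.
In years: 6.81795 / 2 = 3.40898 years.

3.4090 years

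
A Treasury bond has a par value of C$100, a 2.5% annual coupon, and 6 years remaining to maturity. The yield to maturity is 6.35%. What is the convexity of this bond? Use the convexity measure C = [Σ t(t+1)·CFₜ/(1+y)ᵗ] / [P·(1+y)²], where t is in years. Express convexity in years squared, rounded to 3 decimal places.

With y = 0.0635:
  t   CF        PV=CF/(1+0.0635)^t    t·PV        t(t+1)·PV
  1         2.50         2.3507         2.3507           4.7015
  2         2.50         2.2104         4.4207          13.2622
  3         2.50         2.0784         6.2352          24.9407
  4         2.50         1.9543         7.8172          39.0859
  5         2.50         1.8376         9.1880          55.1282
  6       102.50        70.8433       425.0599       2,975.4194
  Σ                     81.2747       455.0718       3,112.5379
P = 81.2747.
Convexity = Σ t(t+1)·PV / [P·(1+y)²] = 3,112.5379 / (81.2747 × 1.131032) = 33.85979.

33.860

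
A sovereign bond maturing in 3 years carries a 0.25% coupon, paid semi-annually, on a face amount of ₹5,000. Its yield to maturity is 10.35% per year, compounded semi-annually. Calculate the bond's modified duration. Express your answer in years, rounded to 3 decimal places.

Periodic yield y = 0.05175. First find Macaulay duration:
  t   CF        PV=CF/(1+0.05175)^t    t·PV
  1         6.25         5.9425         5.9425
  2         6.25         5.6501        11.3002
  3         6.25         5.3721        16.1162
  4         6.25         5.1078        20.4310
  5         6.25         4.8564        24.2822
  6     5,006.25     3,698.6004    22,191.6022
  Σ                  3,725.5292    22,269.6743
P = 3,725.5292; Macaulay duration = 22,269.6743 / 3,725.5292 = 5.97759 half-year periods = 2.98879 years.
Modified duration = D_Mac / (1 + y) = 2.98879 / 1.05175 = 2.84173 years.

2.842 years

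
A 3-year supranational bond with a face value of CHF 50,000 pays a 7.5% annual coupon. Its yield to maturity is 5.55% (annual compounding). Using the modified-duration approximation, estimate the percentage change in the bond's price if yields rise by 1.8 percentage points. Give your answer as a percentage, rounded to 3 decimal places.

Periodic yield y = 0.0555. Modified duration first:
  t   CF        PV=CF/(1+0.0555)^t    t·PV
  1     3,750.00     3,552.8186     3,552.8186
  2     3,750.00     3,366.0053     6,732.0106
  3    53,750.00    45,709.2142   137,127.6427
  Σ                 52,628.0381   147,412.4718
P = 52,628.0381; D_Mac = 2.80103 yrs; D_mod = 2.80103/(1+0.0555) = 2.65374 yrs.
ΔP/P ≈ -D_mod · Δy = -2.65374 × (+0.018) = -0.047767 = -4.7767%.

-4.777%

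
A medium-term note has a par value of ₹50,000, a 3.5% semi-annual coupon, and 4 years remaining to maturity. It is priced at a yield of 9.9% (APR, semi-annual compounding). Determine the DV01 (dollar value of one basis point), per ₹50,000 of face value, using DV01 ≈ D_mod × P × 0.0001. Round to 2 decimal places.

Periodic yield y = 0.0495.
  t   CF        PV=CF/(1+0.0495)^t    t·PV
  1       875.00       833.7303       833.7303
  2       875.00       794.4072     1,588.8144
  3       875.00       756.9387     2,270.8162
  4       875.00       721.2375     2,884.9499
  5       875.00       687.2201     3,436.1004
  6       875.00       654.8071     3,928.8427
  7       875.00       623.9229     4,367.4606
  8    50,875.00    34,565.6620   276,525.2960
  Σ                 39,637.9259   295,836.0105
P = 39,637.9259; D_Mac = 7.46346 half-year periods = 3.73173 yrs; D_mod = 3.55572 yrs.
DV01 ≈ 3.55572 × 39,637.9259 × 0.0001 = 14.094141.

₹14.09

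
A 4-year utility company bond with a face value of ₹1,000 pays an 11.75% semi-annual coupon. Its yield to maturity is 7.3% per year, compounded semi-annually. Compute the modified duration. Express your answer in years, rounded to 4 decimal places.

Periodic yield y = 0.0365. First find Macaulay duration:
  t   CF        PV=CF/(1+0.0365)^t    t·PV
  1        58.75        56.6811        56.6811
  2        58.75        54.6851       109.3703
  3        58.75        52.7594       158.2782
  4        58.75        50.9015       203.6060
  5        58.75        49.1090       245.5451
  6        58.75        47.3797       284.2780
  7        58.75        45.7112       319.9785
  8     1,058.75       794.7654     6,358.1235
  Σ                  1,151.9925     7,735.8608
P = 1,151.9925; Macaulay duration = 7,735.8608 / 1,151.9925 = 6.71520 half-year periods = 3.35760 years.
Modified duration = D_Mac / (1 + y) = 3.35760 / 1.0365 = 3.23936 years.

3.2394 years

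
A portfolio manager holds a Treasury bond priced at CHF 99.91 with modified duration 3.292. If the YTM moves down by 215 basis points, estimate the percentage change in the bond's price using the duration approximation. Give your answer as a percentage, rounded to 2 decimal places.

Duration approximation: ΔP/P ≈ -D_mod · Δy = -3.292 × (-0.0215) = +0.070778.
As a percentage: +7.0778%.

+7.08%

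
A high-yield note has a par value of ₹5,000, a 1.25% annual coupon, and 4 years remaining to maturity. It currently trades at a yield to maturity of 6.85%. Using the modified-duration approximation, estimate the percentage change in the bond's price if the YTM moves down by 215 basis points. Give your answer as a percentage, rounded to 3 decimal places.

Periodic yield y = 0.0685. Modified duration first:
  t   CF        PV=CF/(1+0.0685)^t    t·PV
  1        62.50        58.4932        58.4932
  2        62.50        54.7433       109.4866
  3        62.50        51.2338       153.7014
  4     5,062.50     3,883.8901    15,535.5603
  Σ                  4,048.3604    15,857.2415
P = 4,048.3604; D_Mac = 3.91695 yrs; D_mod = 3.91695/(1+0.0685) = 3.66584 yrs.
ΔP/P ≈ -D_mod · Δy = -3.66584 × (-0.0215) = +0.078816 = +7.8816%.

+7.882%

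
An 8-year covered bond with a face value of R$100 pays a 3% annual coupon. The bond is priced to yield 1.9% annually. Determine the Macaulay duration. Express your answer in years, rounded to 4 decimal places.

7.2652 years

Periodic yield y = 0.019. Discount each cash flow and weight by its year:
  t   CF        PV=CF/(1+0.019)^t    t·PV
  1         3.00         2.9441         2.9441
  2         3.00         2.8892         5.7783
  3         3.00         2.8353         8.5059
  4         3.00         2.7824        11.1297
  5         3.00         2.7306        13.6528
  6         3.00         2.6796        16.0778
  7         3.00         2.6297        18.4077
  8       103.00        88.6020       708.8164
  Σ                    108.0929       785.3127
Price P = Σ PV = 108.0929.
Macaulay duration = Σ(t·PV) / P = 785.3127 / 108.0929 = 7.26517 years.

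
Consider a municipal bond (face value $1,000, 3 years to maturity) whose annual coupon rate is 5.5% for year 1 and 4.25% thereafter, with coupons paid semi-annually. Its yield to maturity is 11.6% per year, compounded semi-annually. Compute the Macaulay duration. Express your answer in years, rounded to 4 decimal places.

2.7999 years

Periodic yield y = 0.058. Discount each cash flow and weight by its period:
  t   CF        PV=CF/(1+0.058)^t    t·PV
  1        27.50        25.9924        25.9924
  2        27.50        24.5675        49.1350
  3        21.25        17.9433        53.8299
  4        21.25        16.9596        67.8385
  5        21.25        16.0299        80.1495
  6     1,021.25       728.1453     4,368.8719
  Σ                    829.6381     4,645.8172
Price P = Σ PV = 829.6381.
Macaulay duration = Σ(t·PV) / P = 4,645.8172 / 829.6381 = 5.59981 half-year periods.
In years: 5.59981 / 2 = 2.79991 years.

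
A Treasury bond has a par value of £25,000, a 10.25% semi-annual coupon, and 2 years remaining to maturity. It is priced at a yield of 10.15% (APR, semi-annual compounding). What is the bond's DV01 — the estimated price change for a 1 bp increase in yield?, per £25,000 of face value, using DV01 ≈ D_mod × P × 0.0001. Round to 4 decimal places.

Periodic yield y = 0.05075.
  t   CF        PV=CF/(1+0.05075)^t    t·PV
  1     1,281.25     1,219.3671     1,219.3671
  2     1,281.25     1,160.4731     2,320.9462
  3     1,281.25     1,104.4236     3,313.2708
  4    26,281.25    21,559.9834    86,239.9337
  Σ                 25,044.2473    93,093.5179
P = 25,044.2473; D_Mac = 3.71716 half-year periods = 1.85858 yrs; D_mod = 1.76881 yrs.
DV01 ≈ 1.76881 × 25,044.2473 × 0.0001 = 4.429860.

£4.4299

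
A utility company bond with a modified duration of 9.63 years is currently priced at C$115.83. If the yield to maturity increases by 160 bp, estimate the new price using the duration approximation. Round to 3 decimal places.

C$97.983

Duration approximation: ΔP/P ≈ -D_mod · Δy = -9.63 × (+0.016) = -0.154080.
New price ≈ 115.83 × (1 - 0.154080) = 97.9829136.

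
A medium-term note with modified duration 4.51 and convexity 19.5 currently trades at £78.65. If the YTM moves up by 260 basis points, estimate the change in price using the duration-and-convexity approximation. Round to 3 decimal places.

Duration effect: -D_mod·Δy = -4.51 × (+0.026) = -0.117260
Convexity effect: ½·C·(Δy)² = 0.5 × 19.5 × (0.026)² = +0.0065910
ΔP/P ≈ -0.117260 + 0.0065910 = -0.110669
ΔP ≈ 78.65 × (-0.110669) = -8.70411685.

-£8.704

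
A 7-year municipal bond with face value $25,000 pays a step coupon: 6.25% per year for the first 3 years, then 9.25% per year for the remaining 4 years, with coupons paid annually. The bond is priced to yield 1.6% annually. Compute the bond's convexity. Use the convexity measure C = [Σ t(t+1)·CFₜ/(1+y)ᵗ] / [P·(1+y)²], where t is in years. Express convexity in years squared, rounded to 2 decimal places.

With y = 0.016:
  t   CF        PV=CF/(1+0.016)^t    t·PV        t(t+1)·PV
  1     1,562.50     1,537.8937     1,537.8937       3,075.7874
  2     1,562.50     1,513.6749     3,027.3498       9,082.0494
  3     1,562.50     1,489.8375     4,469.5125      17,878.0500
  4     2,312.50     2,170.2357     8,680.9429      43,404.7146
  5     2,312.50     2,136.0588    10,680.2940      64,081.7637
  6     2,312.50     2,102.4201    12,614.5204      88,301.6429
  7    27,312.50    24,440.2418   171,081.6928   1,368,653.5420
  Σ                 35,390.3625   212,092.2061   1,594,477.5502
P = 35,390.3625.
Convexity = Σ t(t+1)·PV / [P·(1+y)²] = 1,594,477.5502 / (35,390.3625 × 1.032256) = 43.64615.

43.65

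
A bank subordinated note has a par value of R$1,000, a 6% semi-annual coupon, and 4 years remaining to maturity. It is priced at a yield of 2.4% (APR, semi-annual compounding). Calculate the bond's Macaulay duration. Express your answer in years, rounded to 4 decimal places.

3.6434 years

Periodic yield y = 0.012. Discount each cash flow and weight by its period:
  t   CF        PV=CF/(1+0.012)^t    t·PV
  1        30.00        29.6443        29.6443
  2        30.00        29.2928        58.5855
  3        30.00        28.9454        86.8362
  4        30.00        28.6022       114.4087
  5        30.00        28.2630       141.3151
  6        30.00        27.9279       167.5674
  7        30.00        27.5967       193.1771
  8     1,030.00       936.2528     7,490.0223
  Σ                  1,136.5251     8,281.5567
Price P = Σ PV = 1,136.5251.
Macaulay duration = Σ(t·PV) / P = 8,281.5567 / 1,136.5251 = 7.28673 half-year periods.
In years: 7.28673 / 2 = 3.64337 years.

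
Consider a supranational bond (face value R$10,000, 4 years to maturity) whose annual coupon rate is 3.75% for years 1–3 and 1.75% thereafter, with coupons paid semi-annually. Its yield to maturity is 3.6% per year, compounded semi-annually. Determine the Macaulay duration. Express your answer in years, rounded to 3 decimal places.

3.753 years

Periodic yield y = 0.018. Discount each cash flow and weight by its period:
  t   CF        PV=CF/(1+0.018)^t    t·PV
  1       187.50       184.1847       184.1847
  2       187.50       180.9280       361.8559
  3       187.50       177.7289       533.1866
  4       187.50       174.5863       698.3452
  5       187.50       171.4993       857.4966
  6       187.50       168.4669     1,010.8014
  7        87.50        77.2278       540.5945
  8    10,087.50     8,745.8359    69,966.6871
  Σ                  9,880.4577    74,153.1520
Price P = Σ PV = 9,880.4577.
Macaulay duration = Σ(t·PV) / P = 74,153.1520 / 9,880.4577 = 7.50503 half-year periods.
In years: 7.50503 / 2 = 3.75252 years.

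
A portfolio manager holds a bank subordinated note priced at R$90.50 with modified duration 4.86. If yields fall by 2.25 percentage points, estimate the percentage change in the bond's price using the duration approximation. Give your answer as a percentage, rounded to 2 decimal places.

+10.94%

Duration approximation: ΔP/P ≈ -D_mod · Δy = -4.86 × (-0.0225) = +0.109350.
As a percentage: +10.9350%.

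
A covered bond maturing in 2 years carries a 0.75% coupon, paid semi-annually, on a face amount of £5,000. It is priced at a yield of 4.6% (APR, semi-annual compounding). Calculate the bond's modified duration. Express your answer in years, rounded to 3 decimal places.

Periodic yield y = 0.023. First find Macaulay duration:
  t   CF        PV=CF/(1+0.023)^t    t·PV
  1        18.75        18.3284        18.3284
  2        18.75        17.9164        35.8327
  3        18.75        17.5136        52.5407
  4     5,018.75     4,582.4003    18,329.6013
  Σ                  4,636.1587    18,436.3032
P = 4,636.1587; Macaulay duration = 18,436.3032 / 4,636.1587 = 3.97663 half-year periods = 1.98832 years.
Modified duration = D_Mac / (1 + y) = 1.98832 / 1.023 = 1.94361 years.

1.944 years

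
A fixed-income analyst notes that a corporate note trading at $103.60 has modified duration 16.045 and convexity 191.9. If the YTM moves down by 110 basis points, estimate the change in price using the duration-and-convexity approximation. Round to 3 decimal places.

Duration effect: -D_mod·Δy = -16.045 × (-0.011) = +0.176495
Convexity effect: ½·C·(Δy)² = 0.5 × 191.9 × (-0.011)² = +0.01160995
ΔP/P ≈ +0.176495 + 0.01160995 = +0.18810495
ΔP ≈ 103.60 × (+0.18810495) = +19.48767282.

+$19.488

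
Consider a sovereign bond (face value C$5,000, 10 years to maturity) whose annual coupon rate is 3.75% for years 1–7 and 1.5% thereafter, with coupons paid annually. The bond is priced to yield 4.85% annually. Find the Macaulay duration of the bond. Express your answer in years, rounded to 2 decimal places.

Periodic yield y = 0.0485. Discount each cash flow and weight by its year:
  t   CF        PV=CF/(1+0.0485)^t    t·PV
  1       187.50       178.8269       178.8269
  2       187.50       170.5550       341.1100
  3       187.50       162.6657       487.9971
  4       187.50       155.1413       620.5654
  5       187.50       147.9650       739.8252
  6       187.50       141.1207       846.7241
  7       187.50       134.5929       942.1505
  8        75.00        51.3468       410.7748
  9        75.00        48.9717       440.7455
  10    5,075.00     3,160.4702    31,604.7019
  Σ                  4,351.6563    36,613.4212
Price P = Σ PV = 4,351.6563.
Macaulay duration = Σ(t·PV) / P = 36,613.4212 / 4,351.6563 = 8.41367 years.

8.41 years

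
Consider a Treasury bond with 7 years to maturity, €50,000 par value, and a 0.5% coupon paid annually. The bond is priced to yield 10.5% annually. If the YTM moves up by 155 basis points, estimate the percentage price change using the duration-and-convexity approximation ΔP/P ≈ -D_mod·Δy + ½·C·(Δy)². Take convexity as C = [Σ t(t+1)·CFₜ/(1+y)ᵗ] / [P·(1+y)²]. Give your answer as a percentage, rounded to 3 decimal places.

-9.065%

With y = 0.105:
  t   CF        PV=CF/(1+0.105)^t    t·PV        t(t+1)·PV
  1       250.00       226.2443       226.2443         452.4887
  2       250.00       204.7460       409.4920       1,228.4761
  3       250.00       185.2905       555.8715       2,223.4861
  4       250.00       167.6837       670.7349       3,353.6744
  5       250.00       151.7500       758.7499       4,552.4991
  6       250.00       137.3303       823.9817       5,767.8722
  7    50,250.00    24,980.4421   174,863.0946   1,398,904.7568
  Σ                 26,053.4869   178,308.1690   1,416,483.2535
P = 26,053.4869; D_Mac = 6.84393 yrs; D_mod = 6.19360 yrs; C = 44.52675.
Duration effect: -6.19360 × (+0.0155) = -0.096001
Convexity effect: 0.5 × 44.52675 × (0.0155)² = +0.0053488
ΔP/P ≈ -0.096001 + 0.0053488 = -0.090652 = -9.0652%.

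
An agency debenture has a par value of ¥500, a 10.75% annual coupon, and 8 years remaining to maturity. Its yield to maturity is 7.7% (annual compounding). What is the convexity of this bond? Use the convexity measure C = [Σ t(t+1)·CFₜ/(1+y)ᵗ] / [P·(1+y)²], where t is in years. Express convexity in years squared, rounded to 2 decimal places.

With y = 0.077:
  t   CF        PV=CF/(1+0.077)^t    t·PV        t(t+1)·PV
  1        53.75        49.9071        49.9071          99.8143
  2        53.75        46.3390        92.6781         278.0343
  3        53.75        43.0260       129.0781         516.3125
  4        53.75        39.9499       159.7996         798.9979
  5        53.75        37.0937       185.4684       1,112.8105
  6        53.75        34.4417       206.6500       1,446.5503
  7        53.75        31.9793       223.8549       1,790.8391
  8       553.75       305.9061     2,447.2487      22,025.2380
  Σ                    588.6428     3,494.6849      28,068.5968
P = 588.6428.
Convexity = Σ t(t+1)·PV / [P·(1+y)²] = 28,068.5968 / (588.6428 × 1.159929) = 41.10905.

41.11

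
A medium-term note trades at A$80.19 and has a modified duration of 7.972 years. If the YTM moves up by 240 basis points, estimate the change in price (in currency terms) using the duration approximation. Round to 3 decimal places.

-A$15.343

Duration approximation: ΔP/P ≈ -D_mod · Δy = -7.972 × (+0.024) = -0.191328.
ΔP ≈ 80.19 × (-0.191328) = -15.34259232.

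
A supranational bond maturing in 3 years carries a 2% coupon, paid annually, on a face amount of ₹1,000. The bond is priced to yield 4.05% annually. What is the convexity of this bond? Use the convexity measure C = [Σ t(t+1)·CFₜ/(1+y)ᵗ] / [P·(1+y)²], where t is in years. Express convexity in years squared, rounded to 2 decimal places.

With y = 0.0405:
  t   CF        PV=CF/(1+0.0405)^t    t·PV        t(t+1)·PV
  1        20.00        19.2215        19.2215          38.4431
  2        20.00        18.4734        36.9467         110.8401
  3     1,020.00       905.4697     2,716.4091      10,865.6363
  Σ                    943.1646     2,772.5773      11,014.9195
P = 943.1646.
Convexity = Σ t(t+1)·PV / [P·(1+y)²] = 11,014.9195 / (943.1646 × 1.082640) = 10.78722.

10.79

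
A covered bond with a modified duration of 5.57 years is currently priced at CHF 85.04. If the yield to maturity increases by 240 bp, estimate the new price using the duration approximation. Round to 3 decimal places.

Duration approximation: ΔP/P ≈ -D_mod · Δy = -5.57 × (+0.024) = -0.133680.
New price ≈ 85.04 × (1 - 0.133680) = 73.6718528.

CHF 73.672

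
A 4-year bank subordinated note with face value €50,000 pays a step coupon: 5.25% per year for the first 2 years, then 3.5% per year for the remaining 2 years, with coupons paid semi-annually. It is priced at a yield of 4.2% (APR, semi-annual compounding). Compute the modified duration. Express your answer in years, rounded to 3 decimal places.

3.605 years

Periodic yield y = 0.021. First find Macaulay duration:
  t   CF        PV=CF/(1+0.021)^t    t·PV
  1     1,312.50     1,285.5044     1,285.5044
  2     1,312.50     1,259.0641     2,518.1281
  3     1,312.50     1,233.1675     3,699.5026
  4     1,312.50     1,207.8037     4,831.2147
  5       875.00       788.6410     3,943.2049
  6       875.00       772.4202     4,634.5210
  7       875.00       756.5330     5,295.7308
  8    50,875.00    43,082.2608   344,658.0865
  Σ                 50,385.3946   370,865.8930
P = 50,385.3946; Macaulay duration = 370,865.8930 / 50,385.3946 = 7.36058 half-year periods = 3.68029 years.
Modified duration = D_Mac / (1 + y) = 3.68029 / 1.021 = 3.60460 years.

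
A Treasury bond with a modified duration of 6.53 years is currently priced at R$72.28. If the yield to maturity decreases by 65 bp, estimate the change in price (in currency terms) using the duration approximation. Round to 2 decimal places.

Duration approximation: ΔP/P ≈ -D_mod · Δy = -6.53 × (-0.0065) = +0.042445.
ΔP ≈ 72.28 × (+0.042445) = +3.0679246.

+R$3.07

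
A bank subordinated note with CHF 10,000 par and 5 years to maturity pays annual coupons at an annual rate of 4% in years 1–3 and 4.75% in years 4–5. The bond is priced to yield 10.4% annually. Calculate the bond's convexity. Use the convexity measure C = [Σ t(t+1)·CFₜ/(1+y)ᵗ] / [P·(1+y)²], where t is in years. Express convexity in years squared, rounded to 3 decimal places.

21.781

With y = 0.104:
  t   CF        PV=CF/(1+0.104)^t    t·PV        t(t+1)·PV
  1       400.00       362.3188       362.3188         724.6377
  2       400.00       328.1874       656.3747       1,969.1241
  3       400.00       297.2712       891.8135       3,567.2539
  4       475.00       319.7550     1,279.0199       6,395.0996
  5    10,475.00     6,387.1728    31,935.8639     191,615.1835
  Σ                  7,694.7051    35,125.3909     204,271.2988
P = 7,694.7051.
Convexity = Σ t(t+1)·PV / [P·(1+y)²] = 204,271.2988 / (7,694.7051 × 1.218816) = 21.78097.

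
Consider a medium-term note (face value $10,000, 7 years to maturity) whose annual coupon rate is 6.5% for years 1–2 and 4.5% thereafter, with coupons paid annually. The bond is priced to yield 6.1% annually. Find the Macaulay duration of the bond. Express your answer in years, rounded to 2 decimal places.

Periodic yield y = 0.061. Discount each cash flow and weight by its year:
  t   CF        PV=CF/(1+0.061)^t    t·PV
  1       650.00       612.6296       612.6296
  2       650.00       577.4077     1,154.8154
  3       450.00       376.7614     1,130.2841
  4       450.00       355.1003     1,420.4010
  5       450.00       334.6845     1,673.4225
  6       450.00       315.4425     1,892.6550
  7    10,450.00     6,904.1243    48,328.8703
  Σ                  9,476.1503    56,213.0779
Price P = Σ PV = 9,476.1503.
Macaulay duration = Σ(t·PV) / P = 56,213.0779 / 9,476.1503 = 5.93206 years.

5.93 years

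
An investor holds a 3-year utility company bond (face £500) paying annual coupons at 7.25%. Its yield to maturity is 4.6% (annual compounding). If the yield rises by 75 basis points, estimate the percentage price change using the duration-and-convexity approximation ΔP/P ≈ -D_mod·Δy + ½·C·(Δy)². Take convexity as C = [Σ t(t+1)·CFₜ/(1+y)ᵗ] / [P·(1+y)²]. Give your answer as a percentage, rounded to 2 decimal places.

With y = 0.046:
  t   CF        PV=CF/(1+0.046)^t    t·PV        t(t+1)·PV
  1        36.25        34.6558        34.6558          69.3117
  2        36.25        33.1318        66.2635         198.7906
  3       536.25       468.5676     1,405.7028       5,622.8112
  Σ                    536.3552     1,506.6222       5,890.9134
P = 536.3552; D_Mac = 2.80900 yrs; D_mod = 2.68547 yrs; C = 10.03845.
Duration effect: -2.68547 × (+0.0075) = -0.020141
Convexity effect: 0.5 × 10.03845 × (0.0075)² = +0.0002823
ΔP/P ≈ -0.020141 + 0.0002823 = -0.019859 = -1.9859%.

-1.99%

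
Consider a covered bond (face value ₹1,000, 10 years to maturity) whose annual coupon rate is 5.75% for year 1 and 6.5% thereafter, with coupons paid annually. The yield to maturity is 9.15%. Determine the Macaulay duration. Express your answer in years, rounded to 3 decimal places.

7.454 years

Periodic yield y = 0.0915. Discount each cash flow and weight by its year:
  t   CF        PV=CF/(1+0.0915)^t    t·PV
  1        57.50        52.6798        52.6798
  2        65.00        54.5589       109.1179
  3        65.00        49.9853       149.9558
  4        65.00        45.7950       183.1801
  5        65.00        41.9561       209.7803
  6        65.00        38.4389       230.6334
  7        65.00        35.2166       246.5161
  8        65.00        32.2644       258.1151
  9        65.00        29.5597       266.0371
  10    1,065.00       443.7233     4,437.2327
  Σ                    824.1779     6,143.2483
Price P = Σ PV = 824.1779.
Macaulay duration = Σ(t·PV) / P = 6,143.2483 / 824.1779 = 7.45379 years.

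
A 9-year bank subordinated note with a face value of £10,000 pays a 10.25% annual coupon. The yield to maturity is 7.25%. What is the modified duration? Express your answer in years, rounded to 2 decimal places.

6.09 years

Periodic yield y = 0.0725. First find Macaulay duration:
  t   CF        PV=CF/(1+0.0725)^t    t·PV
  1     1,025.00       955.7110       955.7110
  2     1,025.00       891.1058     1,782.2116
  3     1,025.00       830.8679     2,492.6036
  4     1,025.00       774.7020     3,098.8079
  5     1,025.00       722.3328     3,611.6642
  6     1,025.00       673.5038     4,041.0229
  7     1,025.00       627.9756     4,395.8291
  8     1,025.00       585.5250     4,684.2002
  9    11,025.00     5,872.2277    52,850.0497
  Σ                 11,933.9516    77,912.1001
P = 11,933.9516; Macaulay duration = 77,912.1001 / 11,933.9516 = 6.52861 years.
Modified duration = D_Mac / (1 + y) = 6.52861 / 1.0725 = 6.08728 years.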